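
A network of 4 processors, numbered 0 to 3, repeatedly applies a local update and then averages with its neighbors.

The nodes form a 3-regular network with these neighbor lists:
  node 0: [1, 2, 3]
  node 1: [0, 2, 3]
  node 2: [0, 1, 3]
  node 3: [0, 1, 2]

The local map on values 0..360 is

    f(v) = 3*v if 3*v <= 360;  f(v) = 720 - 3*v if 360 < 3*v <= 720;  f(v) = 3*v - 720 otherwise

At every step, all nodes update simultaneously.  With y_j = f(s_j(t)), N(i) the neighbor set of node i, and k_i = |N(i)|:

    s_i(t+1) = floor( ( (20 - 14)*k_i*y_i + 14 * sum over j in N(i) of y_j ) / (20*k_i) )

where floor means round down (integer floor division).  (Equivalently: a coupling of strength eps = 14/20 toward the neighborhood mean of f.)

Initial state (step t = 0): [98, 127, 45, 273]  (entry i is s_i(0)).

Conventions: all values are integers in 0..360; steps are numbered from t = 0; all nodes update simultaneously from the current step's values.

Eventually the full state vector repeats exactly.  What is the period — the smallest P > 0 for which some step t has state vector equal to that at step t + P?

Answer: 4
Key observation: The state at step 5, [225, 225, 225, 225], reappears at step 9 — and no state repeats earlier — so the cycle the system enters has period 4.

Derivation:
t=0: [98, 127, 45, 273]
t=1: [221, 224, 211, 208]
t=2: [71, 70, 73, 73]
t=3: [215, 214, 215, 215]
t=4: [75, 75, 75, 75]
t=5: [225, 225, 225, 225]
t=6: [45, 45, 45, 45]
t=7: [135, 135, 135, 135]
t=8: [315, 315, 315, 315]
t=9: [225, 225, 225, 225]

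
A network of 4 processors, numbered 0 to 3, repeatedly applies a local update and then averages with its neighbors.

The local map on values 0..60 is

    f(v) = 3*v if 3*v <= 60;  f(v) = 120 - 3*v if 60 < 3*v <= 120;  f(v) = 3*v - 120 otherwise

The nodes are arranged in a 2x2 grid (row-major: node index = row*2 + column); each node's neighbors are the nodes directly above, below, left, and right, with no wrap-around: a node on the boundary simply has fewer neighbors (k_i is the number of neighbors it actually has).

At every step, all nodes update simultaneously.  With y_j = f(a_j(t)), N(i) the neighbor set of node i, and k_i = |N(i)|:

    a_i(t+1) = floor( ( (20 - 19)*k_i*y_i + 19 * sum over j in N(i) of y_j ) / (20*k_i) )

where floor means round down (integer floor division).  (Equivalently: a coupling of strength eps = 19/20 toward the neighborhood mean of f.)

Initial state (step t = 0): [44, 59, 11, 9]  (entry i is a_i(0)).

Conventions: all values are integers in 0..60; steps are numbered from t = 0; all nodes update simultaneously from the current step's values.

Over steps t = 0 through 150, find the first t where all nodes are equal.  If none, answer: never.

Answer: 7
Key observation: Synchronization is absorbing here: once all nodes are equal they stay equal, and step 7 is the first all-equal step.

Derivation:
t=0: [44, 59, 11, 9]  (not all equal)
t=1: [43, 21, 20, 44]  (not all equal)
t=2: [56, 12, 12, 56]  (not all equal)
t=3: [36, 47, 47, 36]  (not all equal)
t=4: [20, 12, 12, 20]  (not all equal)
t=5: [37, 58, 58, 37]  (not all equal)
t=6: [51, 11, 11, 51]  (not all equal)
t=7: [33, 33, 33, 33]  (all equal)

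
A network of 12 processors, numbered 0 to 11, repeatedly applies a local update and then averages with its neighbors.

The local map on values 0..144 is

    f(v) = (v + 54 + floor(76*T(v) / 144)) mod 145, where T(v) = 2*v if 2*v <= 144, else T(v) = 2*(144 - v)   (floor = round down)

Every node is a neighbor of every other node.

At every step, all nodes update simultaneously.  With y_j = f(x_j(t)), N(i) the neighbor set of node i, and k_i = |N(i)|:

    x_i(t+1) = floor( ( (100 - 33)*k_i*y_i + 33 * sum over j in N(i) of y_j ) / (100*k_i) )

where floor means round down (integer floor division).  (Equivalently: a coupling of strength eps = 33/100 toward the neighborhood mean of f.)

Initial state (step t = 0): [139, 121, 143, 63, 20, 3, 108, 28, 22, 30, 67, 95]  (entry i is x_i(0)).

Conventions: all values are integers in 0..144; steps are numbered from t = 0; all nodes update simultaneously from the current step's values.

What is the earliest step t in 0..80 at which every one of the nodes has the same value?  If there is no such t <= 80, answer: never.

Answer: never
Key observation: The state at step 7 reappears at step 10 — the system is in a cycle of period 3 from step 7 on.  No step 0..10 is synchronized, and the cycle repeats forever, so no step up to 80 (or ever) has all nodes equal.

Derivation:
t=0: [139, 121, 143, 63, 20, 3, 108, 28, 22, 30, 67, 95]  (not all equal)
t=1: [58, 59, 58, 49, 85, 63, 60, 96, 88, 98, 54, 60]  (not all equal)
t=2: [31, 32, 31, 18, 49, 37, 33, 48, 49, 48, 25, 33]  (not all equal)
t=3: [103, 104, 103, 86, 34, 111, 106, 33, 34, 33, 95, 106]  (not all equal)
t=4: [63, 63, 63, 63, 106, 62, 63, 105, 106, 105, 63, 63]  (not all equal)
t=5: [39, 39, 39, 39, 50, 38, 39, 50, 50, 50, 39, 39]  (not all equal)
t=6: [119, 119, 119, 119, 40, 117, 119, 40, 40, 40, 119, 119]  (not all equal)
t=7: [63, 63, 63, 63, 116, 63, 63, 116, 116, 116, 63, 63]  (not all equal)
t=8: [39, 39, 39, 39, 50, 39, 39, 50, 50, 50, 39, 39]  (not all equal)
t=9: [119, 119, 119, 119, 40, 119, 119, 40, 40, 40, 119, 119]  (not all equal)
t=10: [63, 63, 63, 63, 116, 63, 63, 116, 116, 116, 63, 63]  (not all equal)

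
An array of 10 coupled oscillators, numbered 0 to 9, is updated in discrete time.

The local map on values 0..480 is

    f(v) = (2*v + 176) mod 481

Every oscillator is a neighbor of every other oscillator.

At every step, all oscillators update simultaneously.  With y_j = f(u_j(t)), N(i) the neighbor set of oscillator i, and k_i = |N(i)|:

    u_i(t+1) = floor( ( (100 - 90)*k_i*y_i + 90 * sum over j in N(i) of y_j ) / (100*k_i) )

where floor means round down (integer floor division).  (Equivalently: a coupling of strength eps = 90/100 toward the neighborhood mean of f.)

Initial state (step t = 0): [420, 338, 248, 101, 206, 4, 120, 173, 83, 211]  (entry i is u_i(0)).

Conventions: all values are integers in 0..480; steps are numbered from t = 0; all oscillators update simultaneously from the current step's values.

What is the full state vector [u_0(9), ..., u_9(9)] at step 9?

Answer: [190, 190, 190, 190, 190, 190, 190, 190, 190, 190]

Derivation:
t=0: [420, 338, 248, 101, 206, 4, 120, 173, 83, 211]
t=1: [220, 220, 220, 220, 220, 220, 220, 220, 220, 220]
t=2: [135, 135, 135, 135, 135, 135, 135, 135, 135, 135]
t=3: [446, 446, 446, 446, 446, 446, 446, 446, 446, 446]
t=4: [106, 106, 106, 106, 106, 106, 106, 106, 106, 106]
t=5: [388, 388, 388, 388, 388, 388, 388, 388, 388, 388]
t=6: [471, 471, 471, 471, 471, 471, 471, 471, 471, 471]
t=7: [156, 156, 156, 156, 156, 156, 156, 156, 156, 156]
t=8: [7, 7, 7, 7, 7, 7, 7, 7, 7, 7]
t=9: [190, 190, 190, 190, 190, 190, 190, 190, 190, 190]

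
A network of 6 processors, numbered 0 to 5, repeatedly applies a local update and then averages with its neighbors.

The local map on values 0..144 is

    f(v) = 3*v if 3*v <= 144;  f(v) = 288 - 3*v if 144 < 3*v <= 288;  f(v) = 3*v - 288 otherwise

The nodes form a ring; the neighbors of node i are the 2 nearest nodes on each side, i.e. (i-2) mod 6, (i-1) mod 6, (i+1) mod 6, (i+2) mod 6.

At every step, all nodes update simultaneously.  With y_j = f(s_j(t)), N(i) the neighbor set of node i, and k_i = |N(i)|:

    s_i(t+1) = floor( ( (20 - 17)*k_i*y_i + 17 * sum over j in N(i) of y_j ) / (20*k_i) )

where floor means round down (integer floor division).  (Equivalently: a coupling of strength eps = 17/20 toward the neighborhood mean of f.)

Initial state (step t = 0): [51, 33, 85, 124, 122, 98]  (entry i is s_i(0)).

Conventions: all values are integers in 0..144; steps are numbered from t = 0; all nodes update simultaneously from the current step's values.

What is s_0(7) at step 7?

Answer: s_0(7) = 34

Derivation:
t=0: [51, 33, 85, 124, 122, 98]
t=1: [66, 69, 89, 58, 66, 85]
t=2: [61, 66, 82, 64, 68, 84]
t=3: [69, 72, 85, 67, 71, 85]
t=4: [57, 60, 71, 58, 60, 71]
t=5: [95, 97, 106, 94, 97, 106]
t=6: [14, 15, 7, 14, 15, 7]
t=7: [34, 33, 40, 34, 33, 40]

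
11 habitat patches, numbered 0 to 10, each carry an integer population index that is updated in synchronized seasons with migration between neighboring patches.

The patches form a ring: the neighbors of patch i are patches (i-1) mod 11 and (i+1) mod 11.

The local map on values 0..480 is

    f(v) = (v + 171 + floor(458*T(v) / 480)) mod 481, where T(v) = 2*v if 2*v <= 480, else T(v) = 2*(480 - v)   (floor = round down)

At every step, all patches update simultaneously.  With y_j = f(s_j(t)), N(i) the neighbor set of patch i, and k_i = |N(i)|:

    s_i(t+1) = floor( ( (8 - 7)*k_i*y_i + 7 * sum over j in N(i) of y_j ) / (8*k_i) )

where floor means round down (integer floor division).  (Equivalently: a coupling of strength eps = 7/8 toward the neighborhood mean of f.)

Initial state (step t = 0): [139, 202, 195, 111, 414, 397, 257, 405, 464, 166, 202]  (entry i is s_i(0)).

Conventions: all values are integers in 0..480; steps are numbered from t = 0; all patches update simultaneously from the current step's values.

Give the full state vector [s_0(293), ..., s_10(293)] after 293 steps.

Answer: [317, 317, 317, 317, 317, 317, 317, 317, 317, 317, 317]
Key observation: The state at step 20, [318, 318, 318, 318, 318, 318, 318, 318, 318, 318, 318], reappears at step 22: the system is in a cycle of period 2 from step 20 on.  Therefore the state at step 293 equals the state at step 20 + ((293 - 20) mod 2) = 21, which is [317, 317, 317, 317, 317, 317, 317, 317, 317, 317, 317].

Derivation:
t=0: [139, 202, 195, 111, 414, 397, 257, 405, 464, 166, 202]
t=1: [254, 188, 158, 214, 141, 293, 257, 273, 202, 223, 151]
t=2: [206, 258, 258, 147, 297, 248, 351, 328, 339, 219, 328]
t=3: [333, 335, 259, 323, 259, 320, 336, 294, 314, 305, 307]
t=4: [312, 332, 314, 362, 320, 332, 323, 313, 331, 324, 316]
t=5: [312, 318, 294, 312, 293, 312, 312, 310, 314, 311, 316]
t=6: [318, 328, 321, 336, 324, 329, 322, 321, 323, 319, 321]
t=7: [311, 314, 305, 310, 304, 311, 310, 312, 314, 313, 316]
t=8: [319, 324, 322, 327, 324, 326, 322, 322, 321, 319, 321]
t=9: [312, 314, 309, 311, 308, 311, 311, 313, 314, 314, 315]
t=10: [319, 323, 321, 325, 323, 324, 322, 321, 320, 319, 320]
t=11: [313, 314, 311, 312, 310, 312, 312, 314, 315, 315, 315]
t=12: [319, 321, 321, 323, 322, 322, 321, 320, 319, 319, 319]
t=13: [315, 314, 313, 313, 312, 313, 314, 315, 315, 316, 316]
t=14: [319, 320, 320, 321, 321, 321, 320, 319, 318, 318, 318]
t=15: [316, 315, 314, 314, 314, 314, 315, 316, 316, 317, 316]
t=16: [318, 319, 319, 320, 320, 319, 319, 318, 318, 318, 318]
t=17: [316, 316, 315, 315, 315, 315, 316, 316, 317, 317, 317]
t=18: [318, 318, 318, 319, 319, 318, 318, 318, 318, 318, 318]
t=19: [317, 317, 316, 316, 316, 316, 317, 317, 317, 317, 317]
t=20: [318, 318, 318, 318, 318, 318, 318, 318, 318, 318, 318]
t=21: [317, 317, 317, 317, 317, 317, 317, 317, 317, 317, 317]
t=22: [318, 318, 318, 318, 318, 318, 318, 318, 318, 318, 318]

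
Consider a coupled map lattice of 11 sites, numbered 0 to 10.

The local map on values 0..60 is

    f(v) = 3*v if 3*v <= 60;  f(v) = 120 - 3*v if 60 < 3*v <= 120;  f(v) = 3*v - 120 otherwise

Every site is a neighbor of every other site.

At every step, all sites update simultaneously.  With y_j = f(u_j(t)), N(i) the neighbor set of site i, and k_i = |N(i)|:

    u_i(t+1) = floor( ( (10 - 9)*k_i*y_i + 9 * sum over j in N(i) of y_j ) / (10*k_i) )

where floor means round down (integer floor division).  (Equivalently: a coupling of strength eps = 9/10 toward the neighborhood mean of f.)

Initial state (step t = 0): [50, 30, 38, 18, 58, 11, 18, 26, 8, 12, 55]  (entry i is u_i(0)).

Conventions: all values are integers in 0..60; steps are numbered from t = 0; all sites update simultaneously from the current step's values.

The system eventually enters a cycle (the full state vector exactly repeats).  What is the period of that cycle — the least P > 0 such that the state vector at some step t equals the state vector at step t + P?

Simulating step by step:
t=0: [50, 30, 38, 18, 58, 11, 18, 26, 8, 12, 55]
t=1: [37, 37, 36, 37, 37, 37, 37, 37, 36, 37, 37]
t=2: [9, 9, 9, 9, 9, 9, 9, 9, 9, 9, 9]
t=3: [27, 27, 27, 27, 27, 27, 27, 27, 27, 27, 27]
t=4: [39, 39, 39, 39, 39, 39, 39, 39, 39, 39, 39]
t=5: [3, 3, 3, 3, 3, 3, 3, 3, 3, 3, 3]
t=6: [9, 9, 9, 9, 9, 9, 9, 9, 9, 9, 9]

Answer: 4
Key observation: The state at step 2, [9, 9, 9, 9, 9, 9, 9, 9, 9, 9, 9], reappears at step 6 — and no state repeats earlier — so the cycle the system enters has period 4.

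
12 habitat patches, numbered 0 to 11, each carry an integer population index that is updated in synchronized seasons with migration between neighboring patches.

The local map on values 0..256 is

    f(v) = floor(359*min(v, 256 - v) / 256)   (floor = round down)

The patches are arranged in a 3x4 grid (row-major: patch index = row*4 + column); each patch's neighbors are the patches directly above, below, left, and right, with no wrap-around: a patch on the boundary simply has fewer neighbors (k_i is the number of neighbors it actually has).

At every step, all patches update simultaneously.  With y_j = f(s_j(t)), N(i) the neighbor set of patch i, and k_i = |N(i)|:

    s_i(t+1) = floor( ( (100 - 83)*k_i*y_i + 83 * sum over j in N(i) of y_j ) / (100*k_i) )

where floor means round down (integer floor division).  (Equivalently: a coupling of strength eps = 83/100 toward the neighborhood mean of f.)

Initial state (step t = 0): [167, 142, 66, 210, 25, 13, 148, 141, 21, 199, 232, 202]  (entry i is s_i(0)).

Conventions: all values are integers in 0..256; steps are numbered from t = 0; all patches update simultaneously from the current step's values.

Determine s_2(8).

Simulating step by step:
t=0: [167, 142, 66, 210, 25, 13, 148, 141, 21, 199, 232, 202]
t=1: [101, 91, 119, 115, 53, 91, 88, 107, 52, 35, 89, 93]
t=2: [107, 141, 141, 158, 106, 98, 138, 140, 63, 97, 104, 135]
t=3: [153, 151, 155, 157, 128, 149, 153, 157, 132, 125, 154, 156]
t=4: [159, 145, 142, 139, 159, 159, 143, 140, 176, 158, 151, 140]
t=5: [143, 145, 159, 161, 129, 144, 152, 161, 132, 132, 151, 155]
t=6: [165, 151, 142, 134, 165, 161, 143, 138, 175, 161, 151, 140]
t=7: [135, 140, 158, 163, 124, 139, 152, 163, 127, 131, 150, 157]
t=8: [167, 157, 144, 132, 170, 163, 144, 136, 174, 165, 151, 138]

Answer: s_2(8) = 144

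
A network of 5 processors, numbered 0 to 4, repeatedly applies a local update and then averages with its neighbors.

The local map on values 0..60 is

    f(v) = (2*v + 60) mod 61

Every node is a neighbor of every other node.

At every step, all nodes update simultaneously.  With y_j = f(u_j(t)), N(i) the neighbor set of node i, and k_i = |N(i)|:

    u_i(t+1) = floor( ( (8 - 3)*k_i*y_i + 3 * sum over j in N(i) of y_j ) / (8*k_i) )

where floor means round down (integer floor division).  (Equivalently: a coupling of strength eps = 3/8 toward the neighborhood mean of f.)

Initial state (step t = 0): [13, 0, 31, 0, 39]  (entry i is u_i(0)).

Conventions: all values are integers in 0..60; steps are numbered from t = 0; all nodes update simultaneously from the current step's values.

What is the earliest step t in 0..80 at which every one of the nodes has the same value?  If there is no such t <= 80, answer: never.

Simulating step by step:
t=0: [13, 0, 31, 0, 39]  (not all equal)
t=1: [28, 46, 15, 46, 23]  (not all equal)
t=2: [46, 33, 33, 33, 41]  (not all equal)
t=3: [21, 7, 7, 7, 16]  (not all equal)
t=4: [32, 17, 17, 17, 26]  (not all equal)
t=5: [15, 31, 31, 31, 41]  (not all equal)
t=6: [20, 4, 4, 4, 15]  (not all equal)
t=7: [29, 12, 12, 12, 23]  (not all equal)
t=8: [46, 28, 28, 28, 39]  (not all equal)
t=9: [35, 49, 49, 49, 28]  (not all equal)
t=10: [20, 35, 35, 35, 45]  (not all equal)
t=11: [29, 12, 12, 12, 23]  (not all equal)

Answer: never
Key observation: The state at step 7 reappears at step 11 — the system is in a cycle of period 4 from step 7 on.  No step 0..11 is synchronized, and the cycle repeats forever, so no step up to 80 (or ever) has all nodes equal.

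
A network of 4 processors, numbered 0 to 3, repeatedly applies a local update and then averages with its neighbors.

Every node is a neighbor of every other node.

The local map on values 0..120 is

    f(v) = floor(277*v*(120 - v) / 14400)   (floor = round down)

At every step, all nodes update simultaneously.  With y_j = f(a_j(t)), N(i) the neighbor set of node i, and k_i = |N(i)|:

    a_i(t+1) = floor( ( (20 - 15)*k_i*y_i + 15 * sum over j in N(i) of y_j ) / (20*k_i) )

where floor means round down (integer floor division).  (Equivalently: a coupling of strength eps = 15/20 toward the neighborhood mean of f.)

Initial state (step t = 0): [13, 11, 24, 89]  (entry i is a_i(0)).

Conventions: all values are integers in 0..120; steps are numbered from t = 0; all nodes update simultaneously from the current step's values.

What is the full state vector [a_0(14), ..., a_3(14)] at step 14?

Answer: [68, 68, 68, 68]

Derivation:
t=0: [13, 11, 24, 89]
t=1: [36, 36, 36, 36]
t=2: [58, 58, 58, 58]
t=3: [69, 69, 69, 69]
t=4: [67, 67, 67, 67]
t=5: [68, 68, 68, 68]
t=6: [68, 68, 68, 68]
t=7: [68, 68, 68, 68]
t=8: [68, 68, 68, 68]
t=9: [68, 68, 68, 68]
t=10: [68, 68, 68, 68]
t=11: [68, 68, 68, 68]
t=12: [68, 68, 68, 68]
t=13: [68, 68, 68, 68]
t=14: [68, 68, 68, 68]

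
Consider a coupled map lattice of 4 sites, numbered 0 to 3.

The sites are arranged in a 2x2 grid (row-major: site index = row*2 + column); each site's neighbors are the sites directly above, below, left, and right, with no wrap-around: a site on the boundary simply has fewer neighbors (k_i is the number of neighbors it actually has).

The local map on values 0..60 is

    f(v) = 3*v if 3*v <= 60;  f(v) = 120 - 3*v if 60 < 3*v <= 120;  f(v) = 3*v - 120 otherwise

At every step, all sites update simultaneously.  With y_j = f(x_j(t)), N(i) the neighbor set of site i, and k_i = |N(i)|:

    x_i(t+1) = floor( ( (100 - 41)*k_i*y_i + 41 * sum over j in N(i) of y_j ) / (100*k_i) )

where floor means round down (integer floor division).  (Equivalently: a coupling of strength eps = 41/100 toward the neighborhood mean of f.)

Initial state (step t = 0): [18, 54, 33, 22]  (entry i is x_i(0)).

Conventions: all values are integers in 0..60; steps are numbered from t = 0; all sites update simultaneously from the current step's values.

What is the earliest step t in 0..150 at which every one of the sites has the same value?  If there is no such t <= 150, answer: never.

Simulating step by step:
t=0: [18, 54, 33, 22]  (not all equal)
t=1: [44, 46, 34, 44]  (not all equal)
t=2: [14, 15, 15, 14]  (not all equal)
t=3: [43, 43, 43, 43]  (all equal)

Answer: 3
Key observation: Synchronization is absorbing here: once all sites are equal they stay equal, and step 3 is the first all-equal step.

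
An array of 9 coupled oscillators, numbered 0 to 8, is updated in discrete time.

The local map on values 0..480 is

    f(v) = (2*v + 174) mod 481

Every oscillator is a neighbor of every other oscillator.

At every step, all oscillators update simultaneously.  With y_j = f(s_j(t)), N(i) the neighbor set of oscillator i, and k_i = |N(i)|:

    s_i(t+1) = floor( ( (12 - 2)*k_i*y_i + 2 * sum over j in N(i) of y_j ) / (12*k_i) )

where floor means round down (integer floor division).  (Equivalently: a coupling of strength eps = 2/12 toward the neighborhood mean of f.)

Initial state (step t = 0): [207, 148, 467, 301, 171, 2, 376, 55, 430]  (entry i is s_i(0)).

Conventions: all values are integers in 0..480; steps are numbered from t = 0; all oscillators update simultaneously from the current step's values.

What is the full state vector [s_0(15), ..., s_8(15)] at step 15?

Simulating step by step:
t=0: [207, 148, 467, 301, 171, 2, 376, 55, 430]
t=1: [129, 424, 160, 282, 70, 186, 403, 273, 100]
t=2: [387, 85, 47, 245, 292, 89, 51, 231, 340]
t=3: [435, 335, 273, 204, 281, 342, 280, 182, 359]
t=4: [111, 339, 238, 126, 251, 350, 250, 90, 378]
t=5: [383, 362, 198, 407, 219, 380, 218, 349, 426]
t=6: [417, 383, 117, 66, 151, 413, 149, 362, 96]
t=7: [99, 435, 393, 310, 449, 93, 445, 401, 359]
t=8: [348, 113, 435, 301, 136, 339, 129, 58, 380]
t=9: [381, 390, 132, 305, 428, 367, 416, 301, 433]
t=10: [423, 438, 409, 299, 109, 400, 89, 293, 117]
t=11: [86, 111, 64, 276, 358, 49, 325, 266, 371]
t=12: [343, 383, 307, 261, 394, 282, 340, 244, 415]
t=13: [354, 419, 295, 220, 46, 254, 349, 193, 80]
t=14: [370, 85, 274, 152, 260, 207, 362, 108, 315]
t=15: [413, 340, 257, 449, 234, 148, 400, 378, 323]

Answer: [413, 340, 257, 449, 234, 148, 400, 378, 323]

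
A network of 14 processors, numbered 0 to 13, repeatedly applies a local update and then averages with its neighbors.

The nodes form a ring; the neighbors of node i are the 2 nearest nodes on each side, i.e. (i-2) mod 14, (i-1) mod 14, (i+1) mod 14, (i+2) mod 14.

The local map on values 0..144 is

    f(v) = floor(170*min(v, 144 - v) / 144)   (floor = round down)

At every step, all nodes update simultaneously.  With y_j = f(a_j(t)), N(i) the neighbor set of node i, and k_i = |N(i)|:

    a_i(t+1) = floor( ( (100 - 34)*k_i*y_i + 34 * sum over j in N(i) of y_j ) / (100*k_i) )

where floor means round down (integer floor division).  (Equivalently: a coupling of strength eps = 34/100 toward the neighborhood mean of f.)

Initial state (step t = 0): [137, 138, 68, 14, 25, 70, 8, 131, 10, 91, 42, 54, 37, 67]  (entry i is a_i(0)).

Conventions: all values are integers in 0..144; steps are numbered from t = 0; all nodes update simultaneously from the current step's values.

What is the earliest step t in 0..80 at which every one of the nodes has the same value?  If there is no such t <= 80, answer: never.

Answer: 26
Key observation: Synchronization is absorbing here: once all nodes are equal they stay equal, and step 26 is the first all-equal step.

Derivation:
t=0: [137, 138, 68, 14, 25, 70, 8, 131, 10, 91, 42, 54, 37, 67]  (not all equal)
t=1: [23, 20, 57, 27, 35, 59, 17, 23, 18, 52, 47, 61, 45, 62]  (not all equal)
t=2: [36, 32, 54, 37, 42, 55, 26, 32, 27, 55, 53, 68, 54, 63]  (not all equal)
t=3: [47, 43, 56, 46, 49, 55, 35, 40, 36, 60, 61, 75, 63, 67]  (not all equal)
t=4: [59, 54, 61, 55, 56, 59, 44, 49, 47, 66, 70, 78, 73, 74]  (not all equal)
t=5: [71, 65, 69, 65, 65, 65, 54, 59, 58, 73, 78, 78, 81, 78]  (not all equal)
t=6: [80, 77, 79, 76, 75, 74, 66, 70, 69, 79, 76, 77, 75, 77]  (not all equal)
t=7: [76, 78, 76, 79, 80, 81, 78, 80, 80, 77, 79, 79, 80, 78]  (not all equal)
t=8: [79, 77, 78, 76, 75, 74, 76, 75, 75, 77, 76, 76, 75, 77]  (not all equal)
t=9: [77, 78, 77, 79, 80, 81, 80, 80, 80, 79, 80, 79, 80, 79]  (not all equal)
t=10: [78, 77, 78, 76, 75, 74, 74, 75, 75, 75, 75, 75, 75, 76]  (not all equal)
t=11: [77, 78, 77, 79, 80, 81, 81, 81, 81, 81, 81, 80, 80, 79]  (not all equal)
t=12: [78, 77, 78, 76, 75, 74, 74, 74, 74, 74, 74, 74, 75, 76]  (not all equal)
t=13: [77, 78, 77, 79, 80, 81, 81, 82, 82, 82, 81, 81, 80, 79]  (not all equal)
t=14: [78, 77, 78, 76, 75, 74, 73, 73, 73, 73, 73, 74, 75, 76]  (not all equal)
t=15: [77, 78, 77, 79, 80, 81, 82, 82, 83, 82, 82, 81, 80, 79]  (not all equal)
t=16: [78, 77, 78, 76, 75, 74, 73, 73, 72, 73, 73, 74, 75, 76]  (not all equal)
t=17: [77, 78, 77, 79, 80, 81, 82, 83, 84, 83, 82, 81, 80, 79]  (not all equal)
t=18: [78, 77, 78, 76, 75, 74, 72, 72, 70, 72, 72, 74, 75, 76]  (not all equal)
t=19: [77, 78, 77, 79, 81, 82, 84, 84, 83, 84, 84, 82, 81, 79]  (not all equal)
t=20: [78, 77, 78, 75, 74, 72, 70, 70, 71, 70, 70, 72, 74, 75]  (not all equal)
t=21: [77, 79, 77, 80, 81, 83, 82, 82, 82, 82, 82, 83, 81, 80]  (not all equal)
t=22: [77, 76, 77, 75, 74, 72, 73, 72, 73, 72, 73, 72, 74, 75]  (not all equal)
t=23: [79, 80, 79, 81, 82, 84, 83, 84, 83, 84, 83, 84, 82, 81]  (not all equal)
t=24: [75, 75, 75, 73, 73, 70, 71, 70, 71, 70, 71, 70, 73, 73]  (not all equal)
t=25: [81, 81, 81, 82, 82, 82, 82, 82, 82, 82, 82, 82, 82, 82]  (not all equal)
t=26: [73, 73, 73, 73, 73, 73, 73, 73, 73, 73, 73, 73, 73, 73]  (all equal)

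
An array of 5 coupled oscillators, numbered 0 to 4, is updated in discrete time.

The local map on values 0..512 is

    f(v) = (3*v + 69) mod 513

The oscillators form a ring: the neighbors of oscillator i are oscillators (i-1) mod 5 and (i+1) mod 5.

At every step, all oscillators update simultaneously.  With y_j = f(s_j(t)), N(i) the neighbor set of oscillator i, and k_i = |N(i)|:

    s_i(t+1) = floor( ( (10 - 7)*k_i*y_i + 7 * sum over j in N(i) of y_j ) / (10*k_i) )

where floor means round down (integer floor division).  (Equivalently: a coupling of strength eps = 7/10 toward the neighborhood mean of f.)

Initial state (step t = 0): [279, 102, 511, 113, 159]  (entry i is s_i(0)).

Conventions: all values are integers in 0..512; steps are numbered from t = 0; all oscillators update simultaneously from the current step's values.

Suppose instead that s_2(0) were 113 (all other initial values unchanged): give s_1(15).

Answer: s_1(15) = 351
Key observation: This trace re-runs the system from the modified initial state.

Derivation:
t=0: [279, 102, 113, 113, 159]
t=1: [260, 392, 396, 276, 290]
t=2: [326, 264, 280, 345, 379]
t=3: [191, 250, 267, 225, 88]
t=4: [262, 261, 295, 310, 225]
t=5: [302, 375, 421, 381, 359]
t=6: [239, 319, 215, 204, 262]
t=7: [201, 165, 119, 240, 256]
t=8: [178, 220, 242, 345, 249]
t=9: [208, 195, 187, 228, 149]
t=10: [104, 146, 168, 114, 147]
t=11: [470, 306, 339, 322, 430]
t=12: [418, 321, 187, 140, 261]
t=13: [209, 146, 208, 306, 376]
t=14: [292, 279, 397, 265, 281]
t=15: [406, 351, 330, 326, 393]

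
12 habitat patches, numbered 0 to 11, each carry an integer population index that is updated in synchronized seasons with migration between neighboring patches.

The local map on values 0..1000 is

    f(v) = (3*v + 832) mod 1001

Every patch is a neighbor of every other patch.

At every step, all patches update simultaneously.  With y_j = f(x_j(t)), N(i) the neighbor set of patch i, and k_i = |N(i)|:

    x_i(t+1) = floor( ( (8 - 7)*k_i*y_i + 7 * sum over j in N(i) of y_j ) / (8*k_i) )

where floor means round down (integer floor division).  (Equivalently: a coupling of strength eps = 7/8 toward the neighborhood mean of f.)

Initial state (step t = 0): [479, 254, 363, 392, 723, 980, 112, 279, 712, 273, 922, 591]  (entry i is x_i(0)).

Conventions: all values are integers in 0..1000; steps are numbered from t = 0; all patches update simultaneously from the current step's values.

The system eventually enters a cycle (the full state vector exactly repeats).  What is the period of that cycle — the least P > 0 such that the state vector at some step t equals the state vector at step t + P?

Simulating step by step:
t=0: [479, 254, 363, 392, 723, 980, 112, 279, 712, 273, 922, 591]
t=1: [585, 599, 614, 573, 618, 607, 580, 603, 616, 602, 600, 600]
t=2: [627, 629, 631, 625, 631, 630, 626, 629, 631, 629, 629, 629]
t=3: [716, 716, 716, 715, 716, 716, 716, 716, 716, 716, 716, 716]
t=4: [977, 977, 977, 977, 977, 977, 977, 977, 977, 977, 977, 977]
t=5: [760, 760, 760, 760, 760, 760, 760, 760, 760, 760, 760, 760]
t=6: [109, 109, 109, 109, 109, 109, 109, 109, 109, 109, 109, 109]
t=7: [158, 158, 158, 158, 158, 158, 158, 158, 158, 158, 158, 158]
t=8: [305, 305, 305, 305, 305, 305, 305, 305, 305, 305, 305, 305]
t=9: [746, 746, 746, 746, 746, 746, 746, 746, 746, 746, 746, 746]
t=10: [67, 67, 67, 67, 67, 67, 67, 67, 67, 67, 67, 67]
t=11: [32, 32, 32, 32, 32, 32, 32, 32, 32, 32, 32, 32]
t=12: [928, 928, 928, 928, 928, 928, 928, 928, 928, 928, 928, 928]
t=13: [613, 613, 613, 613, 613, 613, 613, 613, 613, 613, 613, 613]
t=14: [669, 669, 669, 669, 669, 669, 669, 669, 669, 669, 669, 669]
t=15: [837, 837, 837, 837, 837, 837, 837, 837, 837, 837, 837, 837]
t=16: [340, 340, 340, 340, 340, 340, 340, 340, 340, 340, 340, 340]
t=17: [851, 851, 851, 851, 851, 851, 851, 851, 851, 851, 851, 851]
t=18: [382, 382, 382, 382, 382, 382, 382, 382, 382, 382, 382, 382]
t=19: [977, 977, 977, 977, 977, 977, 977, 977, 977, 977, 977, 977]

Answer: 15
Key observation: The state at step 4, [977, 977, 977, 977, 977, 977, 977, 977, 977, 977, 977, 977], reappears at step 19 — and no state repeats earlier — so the cycle the system enters has period 15.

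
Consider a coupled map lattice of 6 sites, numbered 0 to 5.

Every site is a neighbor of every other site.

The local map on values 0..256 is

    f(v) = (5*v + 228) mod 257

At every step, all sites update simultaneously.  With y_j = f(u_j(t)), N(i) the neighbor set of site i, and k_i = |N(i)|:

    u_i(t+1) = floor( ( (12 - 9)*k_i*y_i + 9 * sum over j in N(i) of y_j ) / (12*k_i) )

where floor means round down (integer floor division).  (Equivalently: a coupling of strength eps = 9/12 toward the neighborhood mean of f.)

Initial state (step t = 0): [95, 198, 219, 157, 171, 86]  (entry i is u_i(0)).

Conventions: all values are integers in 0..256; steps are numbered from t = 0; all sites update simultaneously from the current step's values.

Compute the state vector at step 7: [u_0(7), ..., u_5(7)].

Simulating step by step:
t=0: [95, 198, 219, 157, 171, 86]
t=1: [147, 147, 132, 152, 134, 143]
t=2: [171, 171, 164, 174, 165, 169]
t=3: [46, 46, 42, 47, 43, 45]
t=4: [195, 195, 193, 196, 194, 195]
t=5: [173, 173, 172, 174, 173, 173]
t=6: [65, 65, 64, 65, 65, 65]
t=7: [38, 38, 37, 38, 38, 38]

Answer: [38, 38, 37, 38, 38, 38]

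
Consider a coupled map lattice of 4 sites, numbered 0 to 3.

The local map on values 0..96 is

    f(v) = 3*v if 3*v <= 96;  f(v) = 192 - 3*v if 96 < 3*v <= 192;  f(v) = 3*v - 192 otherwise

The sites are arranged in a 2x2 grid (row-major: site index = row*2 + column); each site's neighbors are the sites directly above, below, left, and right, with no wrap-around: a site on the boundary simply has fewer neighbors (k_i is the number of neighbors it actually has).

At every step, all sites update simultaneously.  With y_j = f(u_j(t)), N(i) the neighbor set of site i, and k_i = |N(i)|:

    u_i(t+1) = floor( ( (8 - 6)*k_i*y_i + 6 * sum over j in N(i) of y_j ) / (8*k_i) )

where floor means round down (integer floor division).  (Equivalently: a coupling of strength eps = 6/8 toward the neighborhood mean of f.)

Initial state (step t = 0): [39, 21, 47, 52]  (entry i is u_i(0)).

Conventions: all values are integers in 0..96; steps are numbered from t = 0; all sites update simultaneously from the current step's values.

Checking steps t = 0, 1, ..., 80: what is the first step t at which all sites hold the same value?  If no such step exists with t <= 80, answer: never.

Answer: never
Key observation: The state at step 29 reappears at step 35 — the system is in a cycle of period 6 from step 29 on.  No step 0..35 is synchronized, and the cycle repeats forever, so no step up to 80 (or ever) has all sites equal.

Derivation:
t=0: [39, 21, 47, 52]  (not all equal)
t=1: [61, 57, 54, 51]  (not all equal)
t=2: [21, 23, 25, 28]  (not all equal)
t=3: [69, 72, 73, 75]  (not all equal)
t=4: [22, 24, 24, 27]  (not all equal)
t=5: [70, 73, 73, 74]  (not all equal)
t=6: [24, 24, 24, 27]  (not all equal)
t=7: [72, 75, 75, 74]  (not all equal)
t=8: [30, 28, 28, 32]  (not all equal)
t=9: [85, 90, 90, 87]  (not all equal)
t=10: [74, 69, 69, 75]  (not all equal)
t=11: [18, 27, 27, 19]  (not all equal)
t=12: [74, 61, 61, 75]  (not all equal)
t=13: [14, 25, 25, 15]  (not all equal)
t=14: [66, 51, 51, 67]  (not all equal)
t=15: [30, 15, 15, 31]  (not all equal)
t=16: [56, 79, 79, 57]  (not all equal)
t=17: [39, 28, 28, 39]  (not all equal)
t=18: [81, 77, 77, 81]  (not all equal)
t=19: [42, 48, 48, 42]  (not all equal)
t=20: [52, 61, 61, 52]  (not all equal)
t=21: [15, 29, 29, 15]  (not all equal)
t=22: [76, 55, 55, 76]  (not all equal)
t=23: [29, 33, 33, 29]  (not all equal)
t=24: [91, 88, 88, 91]  (not all equal)
t=25: [74, 78, 78, 74]  (not all equal)
t=26: [39, 33, 33, 39]  (not all equal)
t=27: [88, 79, 79, 88]  (not all equal)
t=28: [51, 65, 65, 51]  (not all equal)
t=29: [12, 30, 30, 12]  (not all equal)
t=30: [76, 49, 49, 76]  (not all equal)
t=31: [42, 38, 38, 42]  (not all equal)
t=32: [75, 69, 69, 75]  (not all equal)
t=33: [19, 28, 28, 19]  (not all equal)
t=34: [77, 63, 63, 77]  (not all equal)
t=35: [12, 30, 30, 12]  (not all equal)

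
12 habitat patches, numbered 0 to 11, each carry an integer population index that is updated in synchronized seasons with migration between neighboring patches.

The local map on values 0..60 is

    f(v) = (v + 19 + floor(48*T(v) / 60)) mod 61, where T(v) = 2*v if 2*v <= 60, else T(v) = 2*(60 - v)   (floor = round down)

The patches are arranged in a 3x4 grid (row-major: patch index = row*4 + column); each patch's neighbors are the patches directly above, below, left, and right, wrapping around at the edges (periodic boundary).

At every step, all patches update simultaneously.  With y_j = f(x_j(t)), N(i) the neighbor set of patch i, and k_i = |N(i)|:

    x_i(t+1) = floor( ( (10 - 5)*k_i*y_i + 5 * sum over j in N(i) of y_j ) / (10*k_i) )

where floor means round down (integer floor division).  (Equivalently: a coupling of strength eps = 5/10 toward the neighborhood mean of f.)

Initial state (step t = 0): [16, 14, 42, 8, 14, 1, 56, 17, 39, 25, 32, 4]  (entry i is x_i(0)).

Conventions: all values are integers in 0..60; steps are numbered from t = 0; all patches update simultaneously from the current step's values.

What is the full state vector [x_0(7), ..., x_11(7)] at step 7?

Simulating step by step:
t=0: [16, 14, 42, 8, 14, 1, 56, 17, 39, 25, 32, 4]
t=1: [52, 44, 32, 34, 41, 29, 20, 18, 35, 29, 29, 27]
t=2: [26, 28, 29, 27, 26, 28, 18, 14, 30, 32, 29, 26]
t=3: [27, 30, 28, 31, 30, 26, 20, 37, 31, 33, 28, 31]
t=4: [31, 32, 28, 33, 32, 27, 19, 30, 34, 32, 28, 33]
t=5: [34, 32, 28, 33, 33, 27, 19, 31, 33, 32, 28, 33]
t=6: [33, 32, 28, 33, 33, 27, 18, 31, 33, 32, 28, 33]
t=7: [34, 32, 27, 33, 33, 27, 17, 30, 34, 32, 27, 33]

Answer: [34, 32, 27, 33, 33, 27, 17, 30, 34, 32, 27, 33]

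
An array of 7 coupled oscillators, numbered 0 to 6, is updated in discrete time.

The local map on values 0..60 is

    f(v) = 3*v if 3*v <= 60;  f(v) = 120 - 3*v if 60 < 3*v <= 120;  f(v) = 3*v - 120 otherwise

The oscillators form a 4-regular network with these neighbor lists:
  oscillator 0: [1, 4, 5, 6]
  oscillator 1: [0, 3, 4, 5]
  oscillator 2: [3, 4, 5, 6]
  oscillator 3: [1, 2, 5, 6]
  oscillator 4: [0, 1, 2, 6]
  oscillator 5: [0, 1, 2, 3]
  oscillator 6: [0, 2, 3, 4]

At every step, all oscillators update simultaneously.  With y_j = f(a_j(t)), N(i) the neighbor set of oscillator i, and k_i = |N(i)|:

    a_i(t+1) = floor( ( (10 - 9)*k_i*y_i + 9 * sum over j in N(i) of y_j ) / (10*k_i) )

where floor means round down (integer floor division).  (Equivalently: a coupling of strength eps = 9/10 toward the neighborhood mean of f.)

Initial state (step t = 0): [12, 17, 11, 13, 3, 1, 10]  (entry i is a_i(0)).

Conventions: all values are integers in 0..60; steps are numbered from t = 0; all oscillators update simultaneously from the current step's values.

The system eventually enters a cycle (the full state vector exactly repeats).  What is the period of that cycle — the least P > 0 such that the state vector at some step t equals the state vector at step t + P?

Answer: 2
Key observation: The state at step 6, [45, 45, 45, 45, 45, 45, 45], reappears at step 8 — and no state repeats earlier — so the cycle the system enters has period 2.

Derivation:
t=0: [12, 17, 11, 13, 3, 1, 10]
t=1: [24, 24, 21, 30, 34, 36, 29]
t=2: [29, 29, 26, 36, 43, 42, 37]
t=3: [16, 16, 12, 21, 27, 27, 22]
t=4: [45, 45, 46, 45, 45, 46, 45]
t=5: [15, 15, 15, 16, 15, 15, 15]
t=6: [45, 45, 45, 45, 45, 45, 45]
t=7: [15, 15, 15, 15, 15, 15, 15]
t=8: [45, 45, 45, 45, 45, 45, 45]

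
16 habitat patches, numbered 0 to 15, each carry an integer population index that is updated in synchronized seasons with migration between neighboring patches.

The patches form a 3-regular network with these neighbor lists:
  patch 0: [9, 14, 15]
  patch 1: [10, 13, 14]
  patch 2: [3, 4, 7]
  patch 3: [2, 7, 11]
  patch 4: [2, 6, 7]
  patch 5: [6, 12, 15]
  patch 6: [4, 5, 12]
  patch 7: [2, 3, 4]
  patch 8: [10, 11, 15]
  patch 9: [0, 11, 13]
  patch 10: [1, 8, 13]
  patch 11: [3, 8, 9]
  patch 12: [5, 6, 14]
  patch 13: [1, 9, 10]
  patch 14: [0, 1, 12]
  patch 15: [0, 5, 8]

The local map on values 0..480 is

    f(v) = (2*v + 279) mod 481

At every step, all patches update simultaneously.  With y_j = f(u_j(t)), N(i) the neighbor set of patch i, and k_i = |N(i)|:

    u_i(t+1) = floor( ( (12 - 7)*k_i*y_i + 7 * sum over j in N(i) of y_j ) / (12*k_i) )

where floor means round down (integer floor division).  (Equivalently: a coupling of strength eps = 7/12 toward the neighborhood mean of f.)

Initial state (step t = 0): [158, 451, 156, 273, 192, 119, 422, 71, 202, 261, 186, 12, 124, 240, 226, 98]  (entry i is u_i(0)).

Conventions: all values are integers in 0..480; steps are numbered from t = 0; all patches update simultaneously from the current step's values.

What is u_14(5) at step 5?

Simulating step by step:
t=0: [158, 451, 156, 273, 192, 119, 422, 71, 202, 261, 186, 12, 124, 240, 226, 98]
t=1: [250, 226, 229, 305, 210, 147, 118, 299, 268, 268, 206, 294, 106, 253, 177, 266]
t=2: [282, 233, 305, 371, 224, 111, 76, 336, 319, 331, 260, 370, 58, 281, 171, 278]
t=3: [336, 269, 320, 206, 357, 237, 308, 334, 323, 343, 338, 209, 279, 352, 256, 306]
t=4: [336, 296, 319, 305, 269, 342, 300, 326, 398, 138, 353, 217, 342, 166, 355, 401]
t=5: [238, 197, 413, 387, 389, 101, 231, 416, 119, 192, 132, 212, 83, 148, 178, 163]

Answer: u_14(5) = 178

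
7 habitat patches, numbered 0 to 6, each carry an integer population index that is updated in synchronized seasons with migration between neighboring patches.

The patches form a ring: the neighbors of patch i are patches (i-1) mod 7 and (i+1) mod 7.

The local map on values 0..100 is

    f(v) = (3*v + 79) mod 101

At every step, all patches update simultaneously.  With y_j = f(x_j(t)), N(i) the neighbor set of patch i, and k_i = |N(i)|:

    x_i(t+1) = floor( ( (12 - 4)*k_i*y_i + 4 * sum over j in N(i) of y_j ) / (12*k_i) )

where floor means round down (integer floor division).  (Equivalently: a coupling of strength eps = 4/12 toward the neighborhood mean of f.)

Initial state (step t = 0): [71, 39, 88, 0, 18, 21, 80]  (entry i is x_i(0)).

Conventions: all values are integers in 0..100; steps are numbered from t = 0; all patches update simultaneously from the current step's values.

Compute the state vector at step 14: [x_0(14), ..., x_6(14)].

Answer: [53, 49, 68, 75, 35, 79, 76]

Derivation:
t=0: [71, 39, 88, 0, 18, 21, 80]
t=1: [78, 85, 55, 64, 41, 35, 32]
t=2: [24, 29, 44, 53, 25, 67, 64]
t=3: [55, 53, 22, 34, 54, 72, 67]
t=4: [47, 38, 48, 67, 54, 81, 74]
t=5: [43, 67, 42, 62, 42, 35, 72]
t=6: [32, 53, 25, 43, 26, 71, 76]
t=7: [56, 45, 42, 22, 53, 70, 30]
t=8: [43, 16, 11, 35, 45, 75, 67]
t=9: [21, 20, 25, 59, 22, 15, 53]
t=10: [39, 41, 50, 52, 42, 28, 34]
t=11: [76, 20, 23, 27, 17, 55, 79]
t=12: [11, 33, 47, 52, 36, 35, 16]
t=13: [24, 56, 30, 39, 76, 74, 33]
t=14: [53, 49, 68, 75, 35, 79, 76]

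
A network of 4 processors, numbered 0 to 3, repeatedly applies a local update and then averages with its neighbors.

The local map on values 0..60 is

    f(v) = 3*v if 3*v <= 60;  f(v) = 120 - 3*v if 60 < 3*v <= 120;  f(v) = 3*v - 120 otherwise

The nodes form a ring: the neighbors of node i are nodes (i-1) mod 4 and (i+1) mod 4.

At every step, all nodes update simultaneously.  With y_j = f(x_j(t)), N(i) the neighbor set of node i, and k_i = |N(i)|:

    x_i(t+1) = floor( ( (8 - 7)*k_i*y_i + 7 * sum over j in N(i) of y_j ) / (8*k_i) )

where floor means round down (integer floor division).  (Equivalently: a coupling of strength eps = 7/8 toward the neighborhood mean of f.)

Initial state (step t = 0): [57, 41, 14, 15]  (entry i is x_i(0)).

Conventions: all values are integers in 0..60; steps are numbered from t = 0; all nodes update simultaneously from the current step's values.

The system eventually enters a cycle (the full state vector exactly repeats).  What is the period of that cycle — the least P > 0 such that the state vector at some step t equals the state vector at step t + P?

Simulating step by step:
t=0: [57, 41, 14, 15]
t=1: [27, 41, 26, 46]
t=2: [14, 35, 14, 37]
t=3: [15, 38, 15, 37]
t=4: [12, 40, 12, 40]
t=5: [4, 31, 4, 31]
t=6: [25, 13, 25, 13]
t=7: [39, 44, 39, 44]
t=8: [10, 4, 10, 4]
t=9: [14, 27, 14, 27]
t=10: [39, 41, 39, 41]
t=11: [3, 3, 3, 3]
t=12: [9, 9, 9, 9]
t=13: [27, 27, 27, 27]
t=14: [39, 39, 39, 39]
t=15: [3, 3, 3, 3]

Answer: 4
Key observation: The state at step 11, [3, 3, 3, 3], reappears at step 15 — and no state repeats earlier — so the cycle the system enters has period 4.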